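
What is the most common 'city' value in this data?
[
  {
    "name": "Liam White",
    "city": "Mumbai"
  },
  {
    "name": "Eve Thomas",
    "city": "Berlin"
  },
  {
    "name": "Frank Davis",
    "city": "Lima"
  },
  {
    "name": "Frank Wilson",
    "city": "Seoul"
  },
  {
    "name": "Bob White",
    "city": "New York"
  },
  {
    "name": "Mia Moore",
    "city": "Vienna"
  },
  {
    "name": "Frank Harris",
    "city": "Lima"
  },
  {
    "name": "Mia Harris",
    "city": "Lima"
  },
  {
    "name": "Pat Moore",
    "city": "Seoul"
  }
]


Counting 'city' values across 9 records:

  Lima: 3 ###
  Seoul: 2 ##
  Mumbai: 1 #
  Berlin: 1 #
  New York: 1 #
  Vienna: 1 #

Most common: Lima (3 times)

Lima (3 times)


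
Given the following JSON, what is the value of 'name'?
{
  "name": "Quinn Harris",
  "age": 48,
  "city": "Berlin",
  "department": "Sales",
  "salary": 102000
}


Looking up field 'name'
Value: Quinn Harris

Quinn Harris


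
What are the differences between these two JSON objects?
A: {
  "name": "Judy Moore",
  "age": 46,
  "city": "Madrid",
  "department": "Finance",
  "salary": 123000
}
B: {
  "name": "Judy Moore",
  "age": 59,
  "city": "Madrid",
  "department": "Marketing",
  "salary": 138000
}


Comparing each field (in key order):
  name: same
  age: DIFFERENT
  city: same
  department: DIFFERENT
  salary: DIFFERENT
Differences:
  age: 46 -> 59
  department: Finance -> Marketing
  salary: 123000 -> 138000

3 field(s) changed

3 changes: age, department, salary


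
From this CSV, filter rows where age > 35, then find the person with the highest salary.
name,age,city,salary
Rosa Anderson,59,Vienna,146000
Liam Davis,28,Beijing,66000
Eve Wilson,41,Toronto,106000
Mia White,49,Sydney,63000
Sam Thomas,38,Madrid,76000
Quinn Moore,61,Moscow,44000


Filter: age > 35
Sort by: salary (descending)

Filtered records (5):
  Rosa Anderson, age 59, salary $146000
  Eve Wilson, age 41, salary $106000
  Sam Thomas, age 38, salary $76000
  Mia White, age 49, salary $63000
  Quinn Moore, age 61, salary $44000

Highest salary: Rosa Anderson ($146000)

Rosa Anderson


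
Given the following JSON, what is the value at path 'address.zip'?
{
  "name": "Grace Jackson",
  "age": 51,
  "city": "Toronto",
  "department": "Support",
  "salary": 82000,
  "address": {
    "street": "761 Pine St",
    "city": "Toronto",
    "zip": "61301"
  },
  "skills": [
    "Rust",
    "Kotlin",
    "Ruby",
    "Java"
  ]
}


Query: address.zip
Path: address -> zip
Value: 61301

61301


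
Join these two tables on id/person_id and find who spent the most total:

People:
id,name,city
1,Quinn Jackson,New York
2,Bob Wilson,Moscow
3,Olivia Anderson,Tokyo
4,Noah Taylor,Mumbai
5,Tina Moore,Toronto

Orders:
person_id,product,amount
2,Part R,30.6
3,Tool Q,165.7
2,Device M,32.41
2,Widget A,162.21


Join on: people.id = orders.person_id

Joined rows:
  Bob Wilson (Moscow) bought Part R for $30.6
  Olivia Anderson (Tokyo) bought Tool Q for $165.7
  Bob Wilson (Moscow) bought Device M for $32.41
  Bob Wilson (Moscow) bought Widget A for $162.21

Total per person:
  Bob Wilson: $225.22
  Olivia Anderson: $165.70

Top spender: Bob Wilson ($225.22)

Bob Wilson ($225.22)


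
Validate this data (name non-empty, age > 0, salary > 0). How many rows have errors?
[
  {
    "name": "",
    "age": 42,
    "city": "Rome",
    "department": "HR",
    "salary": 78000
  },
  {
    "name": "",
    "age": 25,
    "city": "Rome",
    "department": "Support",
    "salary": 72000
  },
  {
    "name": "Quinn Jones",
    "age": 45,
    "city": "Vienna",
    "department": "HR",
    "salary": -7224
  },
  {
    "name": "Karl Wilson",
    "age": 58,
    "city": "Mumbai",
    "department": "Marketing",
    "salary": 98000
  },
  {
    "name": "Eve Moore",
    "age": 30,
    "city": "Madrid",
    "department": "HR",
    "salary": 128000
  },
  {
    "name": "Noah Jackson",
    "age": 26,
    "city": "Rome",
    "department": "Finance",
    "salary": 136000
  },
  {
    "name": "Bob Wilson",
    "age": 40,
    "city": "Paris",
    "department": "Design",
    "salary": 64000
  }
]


Validating 7 records:
Rules: name non-empty, age > 0, salary > 0

  Row 1 (???): empty name
  Row 2 (???): empty name
  Row 3 (Quinn Jones): negative salary: -7224
  Row 4 (Karl Wilson): OK
  Row 5 (Eve Moore): OK
  Row 6 (Noah Jackson): OK
  Row 7 (Bob Wilson): OK

Total errors: 3

3 errors


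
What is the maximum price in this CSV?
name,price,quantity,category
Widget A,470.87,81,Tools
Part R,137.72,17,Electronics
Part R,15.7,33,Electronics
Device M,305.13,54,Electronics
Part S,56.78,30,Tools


Computing maximum price:
Values: [470.87, 137.72, 15.7, 305.13, 56.78]
Max = 470.87

470.87


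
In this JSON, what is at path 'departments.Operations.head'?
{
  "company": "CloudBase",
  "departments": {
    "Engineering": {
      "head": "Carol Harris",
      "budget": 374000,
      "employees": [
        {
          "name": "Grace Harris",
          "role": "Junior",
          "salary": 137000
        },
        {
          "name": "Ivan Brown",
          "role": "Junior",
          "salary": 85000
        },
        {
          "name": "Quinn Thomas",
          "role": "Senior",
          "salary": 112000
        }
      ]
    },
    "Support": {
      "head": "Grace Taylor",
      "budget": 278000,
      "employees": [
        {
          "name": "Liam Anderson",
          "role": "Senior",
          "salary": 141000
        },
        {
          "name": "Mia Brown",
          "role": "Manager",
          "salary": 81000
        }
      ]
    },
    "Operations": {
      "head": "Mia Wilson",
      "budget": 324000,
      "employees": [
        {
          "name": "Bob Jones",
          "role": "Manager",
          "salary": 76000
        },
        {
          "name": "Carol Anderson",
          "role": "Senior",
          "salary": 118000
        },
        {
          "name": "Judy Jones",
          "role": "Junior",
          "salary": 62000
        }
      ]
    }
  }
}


Path: departments.Operations.head

Navigate:
  -> departments
  -> Operations
  -> head = 'Mia Wilson'

Mia Wilson


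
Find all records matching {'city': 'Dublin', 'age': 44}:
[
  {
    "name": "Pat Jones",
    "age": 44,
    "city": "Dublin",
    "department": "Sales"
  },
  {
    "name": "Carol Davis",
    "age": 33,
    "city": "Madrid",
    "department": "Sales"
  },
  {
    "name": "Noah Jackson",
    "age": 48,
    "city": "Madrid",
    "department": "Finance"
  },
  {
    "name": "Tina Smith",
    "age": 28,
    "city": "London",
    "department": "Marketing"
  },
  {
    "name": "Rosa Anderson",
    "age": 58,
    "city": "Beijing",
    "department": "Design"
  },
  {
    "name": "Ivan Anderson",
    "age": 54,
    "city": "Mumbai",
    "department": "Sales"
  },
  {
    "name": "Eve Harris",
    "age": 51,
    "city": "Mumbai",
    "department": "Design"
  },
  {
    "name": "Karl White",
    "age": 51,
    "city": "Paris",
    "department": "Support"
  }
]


Search criteria: {'city': 'Dublin', 'age': 44}

Checking 8 records:
  Pat Jones: {city: Dublin, age: 44} <-- MATCH
  Carol Davis: {city: Madrid, age: 33}
  Noah Jackson: {city: Madrid, age: 48}
  Tina Smith: {city: London, age: 28}
  Rosa Anderson: {city: Beijing, age: 58}
  Ivan Anderson: {city: Mumbai, age: 54}
  Eve Harris: {city: Mumbai, age: 51}
  Karl White: {city: Paris, age: 51}

Matches: ["Pat Jones"]

["Pat Jones"]


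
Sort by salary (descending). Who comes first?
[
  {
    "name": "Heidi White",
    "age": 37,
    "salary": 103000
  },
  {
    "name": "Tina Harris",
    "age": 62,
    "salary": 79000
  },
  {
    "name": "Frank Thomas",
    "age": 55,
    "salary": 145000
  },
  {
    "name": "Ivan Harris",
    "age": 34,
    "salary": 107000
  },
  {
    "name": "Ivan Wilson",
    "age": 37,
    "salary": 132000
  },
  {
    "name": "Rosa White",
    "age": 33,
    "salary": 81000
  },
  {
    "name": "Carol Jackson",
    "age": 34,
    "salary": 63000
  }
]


Sort by: salary (descending)

Sorted order:
  1. Frank Thomas (salary = 145000)
  2. Ivan Wilson (salary = 132000)
  3. Ivan Harris (salary = 107000)
  4. Heidi White (salary = 103000)
  5. Rosa White (salary = 81000)
  6. Tina Harris (salary = 79000)
  7. Carol Jackson (salary = 63000)

First: Frank Thomas

Frank Thomas


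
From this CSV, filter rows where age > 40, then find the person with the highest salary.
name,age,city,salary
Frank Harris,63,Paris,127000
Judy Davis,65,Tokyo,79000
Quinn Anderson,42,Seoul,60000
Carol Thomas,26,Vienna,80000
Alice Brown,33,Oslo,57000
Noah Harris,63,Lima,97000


Filter: age > 40
Sort by: salary (descending)

Filtered records (4):
  Frank Harris, age 63, salary $127000
  Noah Harris, age 63, salary $97000
  Judy Davis, age 65, salary $79000
  Quinn Anderson, age 42, salary $60000

Highest salary: Frank Harris ($127000)

Frank Harris


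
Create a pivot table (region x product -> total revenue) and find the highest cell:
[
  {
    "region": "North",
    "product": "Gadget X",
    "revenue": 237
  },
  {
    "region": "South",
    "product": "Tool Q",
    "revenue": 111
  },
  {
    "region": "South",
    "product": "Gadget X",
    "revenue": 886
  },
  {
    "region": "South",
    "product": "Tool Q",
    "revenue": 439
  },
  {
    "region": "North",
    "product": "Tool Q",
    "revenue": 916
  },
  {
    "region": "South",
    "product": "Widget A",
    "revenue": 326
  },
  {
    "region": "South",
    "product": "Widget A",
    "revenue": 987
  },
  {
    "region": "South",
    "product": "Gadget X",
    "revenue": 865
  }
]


Pivot: region (rows) x product (columns) -> total revenue

     Gadget X      Tool Q        Widget A    
North          237           916             0  
South         1751           550          1313  

Highest: South / Gadget X = $1751

South / Gadget X = $1751


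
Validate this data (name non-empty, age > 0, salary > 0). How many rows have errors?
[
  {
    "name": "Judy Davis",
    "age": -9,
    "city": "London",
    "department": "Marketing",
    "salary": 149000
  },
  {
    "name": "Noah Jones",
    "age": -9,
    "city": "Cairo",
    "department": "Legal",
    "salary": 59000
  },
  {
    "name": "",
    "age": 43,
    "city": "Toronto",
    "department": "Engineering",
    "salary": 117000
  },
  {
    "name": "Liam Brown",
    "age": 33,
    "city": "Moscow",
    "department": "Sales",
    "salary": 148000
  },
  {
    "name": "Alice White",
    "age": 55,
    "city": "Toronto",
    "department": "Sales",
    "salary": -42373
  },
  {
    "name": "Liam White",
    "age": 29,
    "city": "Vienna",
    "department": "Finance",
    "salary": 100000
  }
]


Validating 6 records:
Rules: name non-empty, age > 0, salary > 0

  Row 1 (Judy Davis): negative age: -9
  Row 2 (Noah Jones): negative age: -9
  Row 3 (???): empty name
  Row 4 (Liam Brown): OK
  Row 5 (Alice White): negative salary: -42373
  Row 6 (Liam White): OK

Total errors: 4

4 errors


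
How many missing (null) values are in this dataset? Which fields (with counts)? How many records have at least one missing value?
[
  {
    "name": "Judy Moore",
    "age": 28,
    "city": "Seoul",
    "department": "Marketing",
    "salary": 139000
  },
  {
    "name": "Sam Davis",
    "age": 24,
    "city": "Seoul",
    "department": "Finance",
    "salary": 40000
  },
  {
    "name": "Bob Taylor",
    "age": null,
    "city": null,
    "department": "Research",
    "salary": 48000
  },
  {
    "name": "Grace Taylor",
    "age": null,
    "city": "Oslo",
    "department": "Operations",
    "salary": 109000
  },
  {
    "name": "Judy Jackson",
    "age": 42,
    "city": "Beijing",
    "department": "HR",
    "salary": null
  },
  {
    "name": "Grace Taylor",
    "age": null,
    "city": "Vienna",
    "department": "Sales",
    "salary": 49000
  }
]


Checking for missing (null) values in 6 records:

  Judy Moore: complete
  Sam Davis: complete
  Bob Taylor: age, city
  Grace Taylor: age
  Judy Jackson: salary
  Grace Taylor: age

Per field:
  name: 0 missing
  age: 3 missing
  city: 1 missing
  department: 0 missing
  salary: 1 missing

Total missing values: 5
Records with any missing: 4

5 missing values (age: 3, city: 1, salary: 1); 4 incomplete records


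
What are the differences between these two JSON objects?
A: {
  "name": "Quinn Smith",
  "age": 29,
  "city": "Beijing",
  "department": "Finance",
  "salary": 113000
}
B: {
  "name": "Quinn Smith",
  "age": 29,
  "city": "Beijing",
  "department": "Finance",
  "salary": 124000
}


Comparing each field (in key order):
  name: same
  age: same
  city: same
  department: same
  salary: DIFFERENT
Differences:
  salary: 113000 -> 124000

1 field(s) changed

1 change: salary


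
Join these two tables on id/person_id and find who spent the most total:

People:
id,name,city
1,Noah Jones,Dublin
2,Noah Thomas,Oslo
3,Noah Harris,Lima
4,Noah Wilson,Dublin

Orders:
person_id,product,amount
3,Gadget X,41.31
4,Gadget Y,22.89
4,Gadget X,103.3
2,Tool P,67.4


Join on: people.id = orders.person_id

Joined rows:
  Noah Harris (Lima) bought Gadget X for $41.31
  Noah Wilson (Dublin) bought Gadget Y for $22.89
  Noah Wilson (Dublin) bought Gadget X for $103.3
  Noah Thomas (Oslo) bought Tool P for $67.4

Total per person:
  Noah Wilson: $126.19
  Noah Thomas: $67.40
  Noah Harris: $41.31

Top spender: Noah Wilson ($126.19)

Noah Wilson ($126.19)


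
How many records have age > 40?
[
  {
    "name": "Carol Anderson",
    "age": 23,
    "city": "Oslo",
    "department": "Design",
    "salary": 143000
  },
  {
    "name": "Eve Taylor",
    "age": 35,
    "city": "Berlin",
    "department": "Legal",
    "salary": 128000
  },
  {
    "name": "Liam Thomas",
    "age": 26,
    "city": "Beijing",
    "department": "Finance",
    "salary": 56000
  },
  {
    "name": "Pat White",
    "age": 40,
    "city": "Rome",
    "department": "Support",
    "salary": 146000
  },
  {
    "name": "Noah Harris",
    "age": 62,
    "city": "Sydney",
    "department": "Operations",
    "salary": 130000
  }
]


Data: 5 records
Condition: age > 40

Checking each record:
  Carol Anderson: 23
  Eve Taylor: 35
  Liam Thomas: 26
  Pat White: 40
  Noah Harris: 62 MATCH

Count: 1

1


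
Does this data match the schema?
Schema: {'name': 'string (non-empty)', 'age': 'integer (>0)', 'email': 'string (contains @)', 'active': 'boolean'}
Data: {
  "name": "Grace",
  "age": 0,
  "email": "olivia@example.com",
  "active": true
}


Validating each field against schema:
  name: OK (non-empty string)
  age: FAIL (0 is not > 0)
  email: OK (string with @)
  active: OK (boolean)

Result: INVALID (1 error: age)

INVALID (1 error: age)


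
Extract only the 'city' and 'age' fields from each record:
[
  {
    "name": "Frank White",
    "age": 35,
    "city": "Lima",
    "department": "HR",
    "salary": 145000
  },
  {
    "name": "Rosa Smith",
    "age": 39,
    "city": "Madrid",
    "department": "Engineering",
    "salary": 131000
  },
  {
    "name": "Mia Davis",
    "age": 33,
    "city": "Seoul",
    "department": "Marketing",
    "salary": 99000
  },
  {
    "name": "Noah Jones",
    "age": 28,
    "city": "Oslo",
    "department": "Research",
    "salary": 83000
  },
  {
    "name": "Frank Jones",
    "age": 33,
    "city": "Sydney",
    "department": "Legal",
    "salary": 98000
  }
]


Original: 5 records with fields: name, age, city, department, salary
Keep: ['city', 'age']
Drop: ['name', 'department', 'salary']
Result: 5 records, 2 fields each

[
  {
    "city": "Lima",
    "age": 35
  },
  {
    "city": "Madrid",
    "age": 39
  },
  {
    "city": "Seoul",
    "age": 33
  },
  {
    "city": "Oslo",
    "age": 28
  },
  {
    "city": "Sydney",
    "age": 33
  }
]


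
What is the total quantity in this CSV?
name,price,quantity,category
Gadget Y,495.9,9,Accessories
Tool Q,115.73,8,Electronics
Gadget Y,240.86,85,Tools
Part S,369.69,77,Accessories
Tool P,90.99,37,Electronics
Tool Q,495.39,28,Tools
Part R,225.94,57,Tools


Computing total quantity:
Values: [9, 8, 85, 77, 37, 28, 57]
Sum = 301

301


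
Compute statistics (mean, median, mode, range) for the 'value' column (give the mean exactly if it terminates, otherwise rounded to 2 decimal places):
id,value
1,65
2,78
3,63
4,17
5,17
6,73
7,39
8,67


Data: [65, 78, 63, 17, 17, 73, 39, 67]
Count: 8
Sum: 419
Mean: 419/8 = 52.375
Sorted: [17, 17, 39, 63, 65, 67, 73, 78]
Median: 64.0
Mode: 17 (2 times)
Range: 78 - 17 = 61
Min: 17, Max: 78

mean=52.375, median=64.0, mode=17, range=61


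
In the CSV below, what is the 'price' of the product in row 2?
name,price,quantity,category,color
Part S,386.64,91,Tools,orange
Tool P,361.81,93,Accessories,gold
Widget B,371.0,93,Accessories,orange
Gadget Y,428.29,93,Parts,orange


Query: Row 2 ('Tool P'), column 'price'
Value: 361.81

361.81


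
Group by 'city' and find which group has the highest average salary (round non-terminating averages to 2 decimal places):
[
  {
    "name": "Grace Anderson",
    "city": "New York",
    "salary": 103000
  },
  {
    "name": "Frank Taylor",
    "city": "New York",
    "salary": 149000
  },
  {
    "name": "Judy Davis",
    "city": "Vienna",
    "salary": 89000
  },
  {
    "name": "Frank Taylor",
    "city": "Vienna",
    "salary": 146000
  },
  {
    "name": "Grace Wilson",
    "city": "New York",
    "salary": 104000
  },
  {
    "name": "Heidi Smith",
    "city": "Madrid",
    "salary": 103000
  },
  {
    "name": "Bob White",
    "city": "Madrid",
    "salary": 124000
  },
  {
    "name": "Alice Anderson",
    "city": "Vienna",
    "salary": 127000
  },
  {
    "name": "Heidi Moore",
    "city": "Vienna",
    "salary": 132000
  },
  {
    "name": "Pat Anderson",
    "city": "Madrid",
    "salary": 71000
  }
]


Group by: city

Groups:
  Madrid: 3 people, avg salary = 298000/3 ≈ $99333.33
  New York: 3 people, avg salary = 356000/3 ≈ $118666.67
  Vienna: 4 people, avg salary = 494000/4 = $123500

Highest average salary: Vienna ($123500)

Vienna ($123500)


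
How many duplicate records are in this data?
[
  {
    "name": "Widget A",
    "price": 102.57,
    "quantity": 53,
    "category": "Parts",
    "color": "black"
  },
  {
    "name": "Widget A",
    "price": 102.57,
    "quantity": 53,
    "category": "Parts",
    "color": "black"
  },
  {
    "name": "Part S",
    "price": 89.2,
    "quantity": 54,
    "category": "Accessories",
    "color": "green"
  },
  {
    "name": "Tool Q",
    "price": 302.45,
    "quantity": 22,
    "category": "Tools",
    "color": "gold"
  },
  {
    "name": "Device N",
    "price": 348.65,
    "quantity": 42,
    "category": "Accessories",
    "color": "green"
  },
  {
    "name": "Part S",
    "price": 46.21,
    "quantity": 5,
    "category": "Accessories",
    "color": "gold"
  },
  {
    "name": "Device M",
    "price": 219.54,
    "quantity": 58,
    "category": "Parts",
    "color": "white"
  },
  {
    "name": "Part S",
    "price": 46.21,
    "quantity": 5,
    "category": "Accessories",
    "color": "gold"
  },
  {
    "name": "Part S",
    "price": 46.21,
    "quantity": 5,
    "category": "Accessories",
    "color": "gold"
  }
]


Checking 9 records for duplicates:

  Row 1: Widget A ($102.57, qty 53)
  Row 2: Widget A ($102.57, qty 53) <-- DUPLICATE
  Row 3: Part S ($89.2, qty 54)
  Row 4: Tool Q ($302.45, qty 22)
  Row 5: Device N ($348.65, qty 42)
  Row 6: Part S ($46.21, qty 5)
  Row 7: Device M ($219.54, qty 58)
  Row 8: Part S ($46.21, qty 5) <-- DUPLICATE
  Row 9: Part S ($46.21, qty 5) <-- DUPLICATE

Duplicates found: 3
Unique records: 6

3 duplicates, 6 unique


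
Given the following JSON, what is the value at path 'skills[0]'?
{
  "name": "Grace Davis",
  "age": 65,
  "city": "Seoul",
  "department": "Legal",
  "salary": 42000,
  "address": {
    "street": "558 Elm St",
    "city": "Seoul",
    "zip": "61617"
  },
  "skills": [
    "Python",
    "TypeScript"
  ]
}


Query: skills[0]
Path: skills -> first element
Value: Python

Python


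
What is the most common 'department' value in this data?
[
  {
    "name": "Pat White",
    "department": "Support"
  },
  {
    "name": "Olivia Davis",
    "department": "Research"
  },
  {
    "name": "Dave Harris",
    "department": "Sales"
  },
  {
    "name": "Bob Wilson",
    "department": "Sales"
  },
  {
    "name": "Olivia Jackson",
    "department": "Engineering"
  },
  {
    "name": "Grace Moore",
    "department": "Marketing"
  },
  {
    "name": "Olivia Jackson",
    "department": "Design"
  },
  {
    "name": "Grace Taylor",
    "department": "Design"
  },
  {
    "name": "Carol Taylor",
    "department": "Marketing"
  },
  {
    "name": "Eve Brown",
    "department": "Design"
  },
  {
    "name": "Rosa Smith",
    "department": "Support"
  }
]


Counting 'department' values across 11 records:

  Design: 3 ###
  Support: 2 ##
  Sales: 2 ##
  Marketing: 2 ##
  Research: 1 #
  Engineering: 1 #

Most common: Design (3 times)

Design (3 times)


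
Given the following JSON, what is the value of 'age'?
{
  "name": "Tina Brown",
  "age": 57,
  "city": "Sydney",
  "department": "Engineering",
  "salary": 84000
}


Looking up field 'age'
Value: 57

57


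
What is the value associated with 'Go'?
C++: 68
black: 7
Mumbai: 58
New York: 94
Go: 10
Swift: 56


Looking up key 'Go'
Value: 10

10


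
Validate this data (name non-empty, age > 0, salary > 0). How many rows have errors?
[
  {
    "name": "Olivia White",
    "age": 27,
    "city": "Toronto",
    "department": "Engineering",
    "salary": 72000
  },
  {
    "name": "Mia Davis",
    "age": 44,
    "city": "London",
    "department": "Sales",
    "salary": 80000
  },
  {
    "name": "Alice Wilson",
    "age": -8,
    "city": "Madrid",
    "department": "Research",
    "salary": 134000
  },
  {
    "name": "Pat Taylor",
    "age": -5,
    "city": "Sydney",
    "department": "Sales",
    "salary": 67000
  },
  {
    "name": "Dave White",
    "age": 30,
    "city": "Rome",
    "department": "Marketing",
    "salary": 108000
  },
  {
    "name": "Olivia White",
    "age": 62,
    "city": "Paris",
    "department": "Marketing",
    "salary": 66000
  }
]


Validating 6 records:
Rules: name non-empty, age > 0, salary > 0

  Row 1 (Olivia White): OK
  Row 2 (Mia Davis): OK
  Row 3 (Alice Wilson): negative age: -8
  Row 4 (Pat Taylor): negative age: -5
  Row 5 (Dave White): OK
  Row 6 (Olivia White): OK

Total errors: 2

2 errors


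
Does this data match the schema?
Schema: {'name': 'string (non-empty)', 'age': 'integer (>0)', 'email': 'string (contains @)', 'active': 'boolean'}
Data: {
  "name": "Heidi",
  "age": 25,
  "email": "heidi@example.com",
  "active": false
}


Validating each field against schema:
  name: OK (non-empty string)
  age: OK (positive integer)
  email: OK (string with @)
  active: OK (boolean)

Result: VALID

VALID


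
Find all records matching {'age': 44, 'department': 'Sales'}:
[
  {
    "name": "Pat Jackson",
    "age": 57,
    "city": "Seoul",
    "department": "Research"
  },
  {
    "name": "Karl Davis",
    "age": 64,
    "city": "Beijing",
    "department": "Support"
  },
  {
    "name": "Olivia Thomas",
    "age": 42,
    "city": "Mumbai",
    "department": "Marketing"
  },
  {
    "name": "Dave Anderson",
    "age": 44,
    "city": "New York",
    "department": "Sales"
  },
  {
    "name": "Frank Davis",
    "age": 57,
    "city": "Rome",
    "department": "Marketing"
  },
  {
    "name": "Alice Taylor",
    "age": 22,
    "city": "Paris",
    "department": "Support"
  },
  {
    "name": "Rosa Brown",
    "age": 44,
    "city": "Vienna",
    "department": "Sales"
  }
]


Search criteria: {'age': 44, 'department': 'Sales'}

Checking 7 records:
  Pat Jackson: {age: 57, department: Research}
  Karl Davis: {age: 64, department: Support}
  Olivia Thomas: {age: 42, department: Marketing}
  Dave Anderson: {age: 44, department: Sales} <-- MATCH
  Frank Davis: {age: 57, department: Marketing}
  Alice Taylor: {age: 22, department: Support}
  Rosa Brown: {age: 44, department: Sales} <-- MATCH

Matches: ["Dave Anderson", "Rosa Brown"]

["Dave Anderson", "Rosa Brown"]


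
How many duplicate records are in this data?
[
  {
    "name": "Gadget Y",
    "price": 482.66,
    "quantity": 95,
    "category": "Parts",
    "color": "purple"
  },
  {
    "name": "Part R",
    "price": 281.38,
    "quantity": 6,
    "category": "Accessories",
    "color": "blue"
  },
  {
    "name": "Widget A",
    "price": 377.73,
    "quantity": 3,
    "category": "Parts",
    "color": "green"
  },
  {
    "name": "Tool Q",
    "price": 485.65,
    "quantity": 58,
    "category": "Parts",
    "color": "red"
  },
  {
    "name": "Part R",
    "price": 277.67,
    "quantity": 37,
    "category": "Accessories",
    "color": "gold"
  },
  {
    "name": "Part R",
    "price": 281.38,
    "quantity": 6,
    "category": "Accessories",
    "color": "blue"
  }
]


Checking 6 records for duplicates:

  Row 1: Gadget Y ($482.66, qty 95)
  Row 2: Part R ($281.38, qty 6)
  Row 3: Widget A ($377.73, qty 3)
  Row 4: Tool Q ($485.65, qty 58)
  Row 5: Part R ($277.67, qty 37)
  Row 6: Part R ($281.38, qty 6) <-- DUPLICATE

Duplicates found: 1
Unique records: 5

1 duplicates, 5 unique


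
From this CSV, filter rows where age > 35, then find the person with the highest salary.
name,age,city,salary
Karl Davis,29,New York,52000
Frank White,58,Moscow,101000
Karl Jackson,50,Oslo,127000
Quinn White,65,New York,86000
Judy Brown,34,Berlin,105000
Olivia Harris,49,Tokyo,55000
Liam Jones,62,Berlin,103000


Filter: age > 35
Sort by: salary (descending)

Filtered records (5):
  Karl Jackson, age 50, salary $127000
  Liam Jones, age 62, salary $103000
  Frank White, age 58, salary $101000
  Quinn White, age 65, salary $86000
  Olivia Harris, age 49, salary $55000

Highest salary: Karl Jackson ($127000)

Karl Jackson


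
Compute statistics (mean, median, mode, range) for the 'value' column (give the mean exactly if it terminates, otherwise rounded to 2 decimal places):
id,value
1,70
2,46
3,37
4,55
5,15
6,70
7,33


Data: [70, 46, 37, 55, 15, 70, 33]
Count: 7
Sum: 326
Mean: 326/7 ≈ 46.57 (rounded to 2 decimal places)
Sorted: [15, 33, 37, 46, 55, 70, 70]
Median: 46.0
Mode: 70 (2 times)
Range: 70 - 15 = 55
Min: 15, Max: 70

mean≈46.57, median=46.0, mode=70, range=55


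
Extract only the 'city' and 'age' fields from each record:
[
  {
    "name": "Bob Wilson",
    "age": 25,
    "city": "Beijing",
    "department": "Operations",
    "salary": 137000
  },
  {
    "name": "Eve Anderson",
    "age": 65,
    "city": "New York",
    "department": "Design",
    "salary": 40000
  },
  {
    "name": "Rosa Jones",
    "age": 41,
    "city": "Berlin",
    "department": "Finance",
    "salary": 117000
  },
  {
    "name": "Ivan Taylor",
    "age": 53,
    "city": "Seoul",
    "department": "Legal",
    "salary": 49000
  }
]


Original: 4 records with fields: name, age, city, department, salary
Keep: ['city', 'age']
Drop: ['name', 'department', 'salary']
Result: 4 records, 2 fields each

[
  {
    "city": "Beijing",
    "age": 25
  },
  {
    "city": "New York",
    "age": 65
  },
  {
    "city": "Berlin",
    "age": 41
  },
  {
    "city": "Seoul",
    "age": 53
  }
]


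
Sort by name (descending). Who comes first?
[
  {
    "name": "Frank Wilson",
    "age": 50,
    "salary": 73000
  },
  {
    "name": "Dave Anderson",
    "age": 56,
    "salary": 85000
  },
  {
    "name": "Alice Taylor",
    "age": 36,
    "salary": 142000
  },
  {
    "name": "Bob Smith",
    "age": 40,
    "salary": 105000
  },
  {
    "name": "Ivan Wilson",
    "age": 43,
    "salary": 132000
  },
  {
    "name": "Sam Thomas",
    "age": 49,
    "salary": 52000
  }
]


Sort by: name (descending)

Sorted order:
  1. Sam Thomas (name = Sam Thomas)
  2. Ivan Wilson (name = Ivan Wilson)
  3. Frank Wilson (name = Frank Wilson)
  4. Dave Anderson (name = Dave Anderson)
  5. Bob Smith (name = Bob Smith)
  6. Alice Taylor (name = Alice Taylor)

First: Sam Thomas

Sam Thomas


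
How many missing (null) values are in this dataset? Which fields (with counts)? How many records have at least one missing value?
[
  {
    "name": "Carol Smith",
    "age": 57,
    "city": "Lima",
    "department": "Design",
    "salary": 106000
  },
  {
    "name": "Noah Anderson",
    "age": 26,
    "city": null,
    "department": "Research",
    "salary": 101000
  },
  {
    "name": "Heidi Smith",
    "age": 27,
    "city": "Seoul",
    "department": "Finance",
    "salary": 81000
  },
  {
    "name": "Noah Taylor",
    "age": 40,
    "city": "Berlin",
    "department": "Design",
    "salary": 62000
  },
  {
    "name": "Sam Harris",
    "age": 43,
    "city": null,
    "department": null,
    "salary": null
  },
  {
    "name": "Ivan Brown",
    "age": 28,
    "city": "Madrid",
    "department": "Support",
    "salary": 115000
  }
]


Checking for missing (null) values in 6 records:

  Carol Smith: complete
  Noah Anderson: city
  Heidi Smith: complete
  Noah Taylor: complete
  Sam Harris: city, department, salary
  Ivan Brown: complete

Per field:
  name: 0 missing
  age: 0 missing
  city: 2 missing
  department: 1 missing
  salary: 1 missing

Total missing values: 4
Records with any missing: 2

4 missing values (city: 2, department: 1, salary: 1); 2 incomplete records


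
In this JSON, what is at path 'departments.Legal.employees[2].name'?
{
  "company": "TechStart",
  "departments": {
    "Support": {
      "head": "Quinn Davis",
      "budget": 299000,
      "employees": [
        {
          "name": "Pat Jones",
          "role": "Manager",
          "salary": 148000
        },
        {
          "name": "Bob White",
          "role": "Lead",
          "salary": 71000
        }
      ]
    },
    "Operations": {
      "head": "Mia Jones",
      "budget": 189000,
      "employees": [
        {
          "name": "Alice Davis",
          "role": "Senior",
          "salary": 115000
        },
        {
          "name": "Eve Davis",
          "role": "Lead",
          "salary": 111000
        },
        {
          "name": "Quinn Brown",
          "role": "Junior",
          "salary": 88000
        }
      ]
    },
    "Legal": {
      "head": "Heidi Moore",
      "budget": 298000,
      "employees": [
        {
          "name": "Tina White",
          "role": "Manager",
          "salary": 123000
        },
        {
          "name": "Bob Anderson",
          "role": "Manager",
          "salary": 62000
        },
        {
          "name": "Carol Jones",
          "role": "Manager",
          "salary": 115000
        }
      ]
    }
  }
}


Path: departments.Legal.employees[2].name

Navigate:
  -> departments
  -> Legal
  -> employees[2].name = 'Carol Jones'

Carol Jones


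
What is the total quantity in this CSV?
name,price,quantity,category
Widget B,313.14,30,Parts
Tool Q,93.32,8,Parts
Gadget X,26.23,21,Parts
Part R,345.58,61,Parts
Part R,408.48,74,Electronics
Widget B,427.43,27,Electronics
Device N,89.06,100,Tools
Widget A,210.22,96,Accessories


Computing total quantity:
Values: [30, 8, 21, 61, 74, 27, 100, 96]
Sum = 417

417


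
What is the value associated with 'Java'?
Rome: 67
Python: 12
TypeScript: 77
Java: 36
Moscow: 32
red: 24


Looking up key 'Java'
Value: 36

36


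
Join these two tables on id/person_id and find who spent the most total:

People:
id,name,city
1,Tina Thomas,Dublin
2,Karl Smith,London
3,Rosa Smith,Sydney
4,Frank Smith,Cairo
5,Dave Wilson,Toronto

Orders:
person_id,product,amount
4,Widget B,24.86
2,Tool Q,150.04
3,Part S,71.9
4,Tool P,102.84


Join on: people.id = orders.person_id

Joined rows:
  Frank Smith (Cairo) bought Widget B for $24.86
  Karl Smith (London) bought Tool Q for $150.04
  Rosa Smith (Sydney) bought Part S for $71.9
  Frank Smith (Cairo) bought Tool P for $102.84

Total per person:
  Karl Smith: $150.04
  Frank Smith: $127.70
  Rosa Smith: $71.90

Top spender: Karl Smith ($150.04)

Karl Smith ($150.04)


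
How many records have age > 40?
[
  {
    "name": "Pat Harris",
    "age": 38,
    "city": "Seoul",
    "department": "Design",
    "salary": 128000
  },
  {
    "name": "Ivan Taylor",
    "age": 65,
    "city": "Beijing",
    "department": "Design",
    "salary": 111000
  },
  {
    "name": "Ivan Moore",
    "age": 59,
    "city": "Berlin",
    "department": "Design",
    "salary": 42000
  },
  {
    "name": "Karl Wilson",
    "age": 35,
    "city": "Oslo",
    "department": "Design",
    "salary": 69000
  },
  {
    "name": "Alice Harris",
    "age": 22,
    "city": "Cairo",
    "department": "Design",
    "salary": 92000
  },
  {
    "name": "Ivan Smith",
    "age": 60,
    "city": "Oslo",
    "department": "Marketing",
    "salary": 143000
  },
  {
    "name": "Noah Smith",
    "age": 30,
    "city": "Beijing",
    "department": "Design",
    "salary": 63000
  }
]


Data: 7 records
Condition: age > 40

Checking each record:
  Pat Harris: 38
  Ivan Taylor: 65 MATCH
  Ivan Moore: 59 MATCH
  Karl Wilson: 35
  Alice Harris: 22
  Ivan Smith: 60 MATCH
  Noah Smith: 30

Count: 3

3


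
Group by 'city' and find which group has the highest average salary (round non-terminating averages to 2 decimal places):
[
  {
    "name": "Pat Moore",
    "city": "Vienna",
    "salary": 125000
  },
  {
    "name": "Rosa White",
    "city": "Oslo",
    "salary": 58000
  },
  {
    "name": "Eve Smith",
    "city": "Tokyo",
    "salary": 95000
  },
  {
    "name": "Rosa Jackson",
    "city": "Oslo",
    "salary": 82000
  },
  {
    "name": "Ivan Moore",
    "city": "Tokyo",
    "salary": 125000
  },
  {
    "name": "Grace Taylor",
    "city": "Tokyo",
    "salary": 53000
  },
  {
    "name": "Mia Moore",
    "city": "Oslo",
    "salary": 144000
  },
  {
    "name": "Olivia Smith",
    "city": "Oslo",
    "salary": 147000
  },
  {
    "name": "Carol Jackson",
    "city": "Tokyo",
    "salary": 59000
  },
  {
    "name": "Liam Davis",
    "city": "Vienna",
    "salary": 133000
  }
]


Group by: city

Groups:
  Oslo: 4 people, avg salary = 431000/4 = $107750
  Tokyo: 4 people, avg salary = 332000/4 = $83000
  Vienna: 2 people, avg salary = 258000/2 = $129000

Highest average salary: Vienna ($129000)

Vienna ($129000)


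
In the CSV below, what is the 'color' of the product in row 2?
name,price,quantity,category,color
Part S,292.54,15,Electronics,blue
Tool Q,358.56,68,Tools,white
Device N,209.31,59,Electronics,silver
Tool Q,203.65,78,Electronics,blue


Query: Row 2 ('Tool Q'), column 'color'
Value: white

white


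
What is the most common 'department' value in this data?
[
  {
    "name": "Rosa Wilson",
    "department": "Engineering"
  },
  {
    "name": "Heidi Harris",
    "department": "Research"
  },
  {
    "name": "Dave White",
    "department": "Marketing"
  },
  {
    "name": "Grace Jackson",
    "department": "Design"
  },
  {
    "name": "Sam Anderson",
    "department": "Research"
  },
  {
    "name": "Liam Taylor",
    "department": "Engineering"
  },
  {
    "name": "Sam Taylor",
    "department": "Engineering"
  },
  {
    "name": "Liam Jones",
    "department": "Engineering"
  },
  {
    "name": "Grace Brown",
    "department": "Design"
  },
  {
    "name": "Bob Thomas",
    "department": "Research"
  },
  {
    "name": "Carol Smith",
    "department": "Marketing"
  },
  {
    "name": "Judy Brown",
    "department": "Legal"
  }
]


Counting 'department' values across 12 records:

  Engineering: 4 ####
  Research: 3 ###
  Marketing: 2 ##
  Design: 2 ##
  Legal: 1 #

Most common: Engineering (4 times)

Engineering (4 times)


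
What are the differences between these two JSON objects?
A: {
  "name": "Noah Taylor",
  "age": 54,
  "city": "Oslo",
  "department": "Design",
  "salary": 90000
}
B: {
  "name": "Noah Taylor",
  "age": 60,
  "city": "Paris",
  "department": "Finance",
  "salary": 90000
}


Comparing each field (in key order):
  name: same
  age: DIFFERENT
  city: DIFFERENT
  department: DIFFERENT
  salary: same
Differences:
  age: 54 -> 60
  city: Oslo -> Paris
  department: Design -> Finance

3 field(s) changed

3 changes: age, city, department


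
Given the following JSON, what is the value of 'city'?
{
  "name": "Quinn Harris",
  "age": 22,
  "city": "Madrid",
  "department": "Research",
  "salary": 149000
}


Looking up field 'city'
Value: Madrid

Madrid


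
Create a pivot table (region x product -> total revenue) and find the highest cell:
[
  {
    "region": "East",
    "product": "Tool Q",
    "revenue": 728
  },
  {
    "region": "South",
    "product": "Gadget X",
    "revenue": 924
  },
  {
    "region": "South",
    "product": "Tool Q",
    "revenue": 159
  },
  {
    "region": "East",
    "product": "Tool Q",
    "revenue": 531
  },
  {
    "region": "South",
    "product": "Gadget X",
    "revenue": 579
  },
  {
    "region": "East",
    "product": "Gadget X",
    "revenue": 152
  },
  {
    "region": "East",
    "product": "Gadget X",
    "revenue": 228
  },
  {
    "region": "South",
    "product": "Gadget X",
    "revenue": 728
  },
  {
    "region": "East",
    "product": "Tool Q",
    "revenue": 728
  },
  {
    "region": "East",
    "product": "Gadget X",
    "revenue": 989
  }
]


Pivot: region (rows) x product (columns) -> total revenue

     Gadget X      Tool Q      
East          1369          1987  
South         2231           159  

Highest: South / Gadget X = $2231

South / Gadget X = $2231


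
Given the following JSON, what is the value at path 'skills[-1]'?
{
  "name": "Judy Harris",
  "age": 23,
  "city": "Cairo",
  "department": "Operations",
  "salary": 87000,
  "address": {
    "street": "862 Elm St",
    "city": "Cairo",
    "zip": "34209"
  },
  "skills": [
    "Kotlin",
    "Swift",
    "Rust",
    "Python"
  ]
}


Query: skills[-1]
Path: skills -> last element
Value: Python

Python


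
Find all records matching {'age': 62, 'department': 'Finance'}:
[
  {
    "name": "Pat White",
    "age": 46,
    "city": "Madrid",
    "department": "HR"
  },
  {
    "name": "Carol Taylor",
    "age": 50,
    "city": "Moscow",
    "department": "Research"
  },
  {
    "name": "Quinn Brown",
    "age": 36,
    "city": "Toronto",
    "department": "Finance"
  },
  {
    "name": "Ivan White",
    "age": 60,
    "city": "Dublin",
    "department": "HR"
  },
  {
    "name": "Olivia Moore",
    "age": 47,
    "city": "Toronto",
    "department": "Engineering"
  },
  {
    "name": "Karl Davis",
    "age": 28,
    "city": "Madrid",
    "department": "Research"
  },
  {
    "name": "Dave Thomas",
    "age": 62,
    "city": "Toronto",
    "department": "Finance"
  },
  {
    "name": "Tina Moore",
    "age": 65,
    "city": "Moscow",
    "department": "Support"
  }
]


Search criteria: {'age': 62, 'department': 'Finance'}

Checking 8 records:
  Pat White: {age: 46, department: HR}
  Carol Taylor: {age: 50, department: Research}
  Quinn Brown: {age: 36, department: Finance}
  Ivan White: {age: 60, department: HR}
  Olivia Moore: {age: 47, department: Engineering}
  Karl Davis: {age: 28, department: Research}
  Dave Thomas: {age: 62, department: Finance} <-- MATCH
  Tina Moore: {age: 65, department: Support}

Matches: ["Dave Thomas"]

["Dave Thomas"]


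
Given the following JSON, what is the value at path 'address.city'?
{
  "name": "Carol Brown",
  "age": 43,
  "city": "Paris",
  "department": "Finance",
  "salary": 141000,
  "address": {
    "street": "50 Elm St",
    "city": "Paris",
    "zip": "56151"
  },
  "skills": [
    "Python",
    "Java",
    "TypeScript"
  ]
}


Query: address.city
Path: address -> city
Value: Paris

Paris


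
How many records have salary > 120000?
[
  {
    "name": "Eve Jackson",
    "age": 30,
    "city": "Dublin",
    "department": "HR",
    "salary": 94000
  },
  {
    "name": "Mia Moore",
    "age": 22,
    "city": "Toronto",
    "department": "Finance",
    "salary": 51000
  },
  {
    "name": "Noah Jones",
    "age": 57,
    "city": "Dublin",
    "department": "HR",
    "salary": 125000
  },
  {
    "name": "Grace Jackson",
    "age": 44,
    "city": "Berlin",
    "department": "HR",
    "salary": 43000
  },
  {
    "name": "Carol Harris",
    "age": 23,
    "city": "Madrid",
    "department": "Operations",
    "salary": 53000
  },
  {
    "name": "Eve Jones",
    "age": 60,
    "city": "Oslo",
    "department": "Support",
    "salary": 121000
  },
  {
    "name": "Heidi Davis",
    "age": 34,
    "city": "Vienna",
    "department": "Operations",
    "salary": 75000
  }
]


Data: 7 records
Condition: salary > 120000

Checking each record:
  Eve Jackson: 94000
  Mia Moore: 51000
  Noah Jones: 125000 MATCH
  Grace Jackson: 43000
  Carol Harris: 53000
  Eve Jones: 121000 MATCH
  Heidi Davis: 75000

Count: 2

2
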